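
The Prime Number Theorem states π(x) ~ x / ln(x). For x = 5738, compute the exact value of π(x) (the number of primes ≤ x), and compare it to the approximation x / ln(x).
π(5738) = 754;  x/ln(x) ≈ 662.98;  relative error ≈ 12.07%.

Directly count primes up to 5738: π(5738) = 754. The PNT approximation gives 5738/ln(5738) ≈ 5738/8.65487 ≈ 662.98. Relative error (π(x) − x/ln(x)) / π(x) ≈ 12.07%; the approximation is known to undercount slightly (Li(x) is a better estimate).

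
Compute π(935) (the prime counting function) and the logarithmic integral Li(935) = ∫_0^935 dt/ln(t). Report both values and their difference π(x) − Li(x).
π(935) = 158;  Li(935) ≈ 168.15;  π(x) − Li(x) ≈ -10.15.

Direct count of primes ≤ 935 gives π(935) = 158. Numerical evaluation of the logarithmic integral gives Li(935) ≈ 168.15. The difference π(x) − Li(x) ≈ -10.15 is typically negative for small/moderate x (Li(x) overestimates), though Littlewood's theorem shows this sign changes infinitely often.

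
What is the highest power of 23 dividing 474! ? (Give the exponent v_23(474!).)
v_23(474!) = 20

Legendre's formula: v_p(n!) = Σ_{k ≥ 1} ⌊n / p^k⌋. For p = 23, n = 474, the terms are:
  ⌊474/23^1⌋ = ⌊474/23⌋ = 20
(the next term ⌊474/23^2⌋ = 0, terminating the sum). Summing: v_23(474!) = 20 = 20.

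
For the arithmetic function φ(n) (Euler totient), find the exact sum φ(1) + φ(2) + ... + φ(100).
Σ_{n ≤ 100} φ(n) = 3044

Compute φ(n) for each 1 ≤ n ≤ 100: φ(1) = 1, φ(2) = 1, φ(3) = 2, φ(4) = 2, φ(5) = 4, φ(6) = 2, φ(7) = 6, φ(8) = 4, φ(9) = 6, φ(10) = 4, φ(11) = 10, φ(12) = 4, φ(13) = 12, φ(14) = 6, φ(15) = 8, φ(16) = 8, φ(17) = 16, φ(18) = 6, φ(19) = 18, φ(20) = 8, φ(21) = 12, φ(22) = 10, φ(23) = 22, φ(24) = 8, φ(25) = 20, φ(26) = 12, φ(27) = 18, φ(28) = 12, φ(29) = 28, φ(30) = 8, φ(31) = 30, φ(32) = 16, φ(33) = 20, φ(34) = 16, φ(35) = 24, φ(36) = 12, φ(37) = 36, φ(38) = 18, φ(39) = 24, φ(40) = 16, φ(41) = 40, φ(42) = 12, φ(43) = 42, φ(44) = 20, φ(45) = 24, φ(46) = 22, φ(47) = 46, φ(48) = 16, φ(49) = 42, φ(50) = 20, φ(51) = 32, φ(52) = 24, φ(53) = 52, φ(54) = 18, φ(55) = 40, φ(56) = 24, φ(57) = 36, φ(58) = 28, φ(59) = 58, φ(60) = 16, φ(61) = 60, φ(62) = 30, φ(63) = 36, φ(64) = 32, φ(65) = 48, φ(66) = 20, φ(67) = 66, φ(68) = 32, φ(69) = 44, φ(70) = 24, φ(71) = 70, φ(72) = 24, φ(73) = 72, φ(74) = 36, φ(75) = 40, φ(76) = 36, φ(77) = 60, φ(78) = 24, φ(79) = 78, φ(80) = 32, φ(81) = 54, φ(82) = 40, φ(83) = 82, φ(84) = 24, φ(85) = 64, φ(86) = 42, φ(87) = 56, φ(88) = 40, φ(89) = 88, φ(90) = 24, φ(91) = 72, φ(92) = 44, φ(93) = 60, φ(94) = 46, φ(95) = 72, φ(96) = 32, φ(97) = 96, φ(98) = 42, φ(99) = 60, φ(100) = 40. Summing all 100 values: 3044. (Average order: Σ_{n ≤ x} φ(n) ~ (3/π²) x². For x = 100, (3/π²)·100² ≈ 3039.64.)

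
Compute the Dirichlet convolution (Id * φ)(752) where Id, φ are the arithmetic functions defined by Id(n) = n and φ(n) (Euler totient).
(Id * φ)(752) = 4464

Divisors of 752: [1, 2, 4, 8, 16, 47, 94, 188, 376, 752]. For each d | 752:
  d = 1: Id(1) · φ(752/1) = 1 · 368 = 368
  d = 2: Id(2) · φ(752/2) = 2 · 184 = 368
  d = 4: Id(4) · φ(752/4) = 4 · 92 = 368
  d = 8: Id(8) · φ(752/8) = 8 · 46 = 368
  d = 16: Id(16) · φ(752/16) = 16 · 46 = 736
  d = 47: Id(47) · φ(752/47) = 47 · 8 = 376
  d = 94: Id(94) · φ(752/94) = 94 · 4 = 376
  d = 188: Id(188) · φ(752/188) = 188 · 2 = 376
  d = 376: Id(376) · φ(752/376) = 376 · 1 = 376
  d = 752: Id(752) · φ(752/752) = 752 · 1 = 752
Summing: (Id * φ)(752) = 368 + 368 + 368 + 368 + 736 + 376 + 376 + 376 + 376 + 752 = 4464.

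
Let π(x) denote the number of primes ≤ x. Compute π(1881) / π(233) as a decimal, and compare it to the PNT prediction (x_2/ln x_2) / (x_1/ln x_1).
π(1881)/π(233) = 289/51 ≈ 5.6667;  PNT prediction ≈ 5.8367.

π(233) = 51 and π(1881) = 289, so π(1881)/π(233) ≈ 5.6667. The PNT-predicted ratio is (1881/ln(1881)) / (233/ln(233)) ≈ 5.8367. The two agree to within a few percent, as expected.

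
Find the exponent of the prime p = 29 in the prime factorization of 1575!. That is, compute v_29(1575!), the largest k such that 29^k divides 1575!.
v_29(1575!) = 55

Legendre's formula: v_p(n!) = Σ_{k ≥ 1} ⌊n / p^k⌋. For p = 29, n = 1575, the terms are:
  ⌊1575/29^1⌋ = ⌊1575/29⌋ = 54
  ⌊1575/29^2⌋ = ⌊1575/841⌋ = 1
(the next term ⌊1575/29^3⌋ = 0, terminating the sum). Summing: v_29(1575!) = 54 + 1 = 55.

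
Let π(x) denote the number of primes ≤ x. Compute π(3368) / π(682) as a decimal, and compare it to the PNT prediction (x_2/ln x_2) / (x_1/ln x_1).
π(3368)/π(682) = 474/123 ≈ 3.8537;  PNT prediction ≈ 3.9674.

π(682) = 123 and π(3368) = 474, so π(3368)/π(682) ≈ 3.8537. The PNT-predicted ratio is (3368/ln(3368)) / (682/ln(682)) ≈ 3.9674. The two agree to within a few percent, as expected.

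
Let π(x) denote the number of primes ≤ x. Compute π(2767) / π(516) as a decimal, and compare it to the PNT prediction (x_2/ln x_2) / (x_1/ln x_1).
π(2767)/π(516) = 403/97 ≈ 4.1546;  PNT prediction ≈ 4.2261.

π(516) = 97 and π(2767) = 403, so π(2767)/π(516) ≈ 4.1546. The PNT-predicted ratio is (2767/ln(2767)) / (516/ln(516)) ≈ 4.2261. The two agree to within a few percent, as expected.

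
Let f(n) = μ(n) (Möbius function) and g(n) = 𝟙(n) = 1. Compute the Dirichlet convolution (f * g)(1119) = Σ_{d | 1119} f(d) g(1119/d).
(μ * 𝟙)(1119) = 0

Divisors of 1119: [1, 3, 373, 1119]. For each d | 1119:
  d = 1: μ(1) · 𝟙(1119/1) = 1 · 1 = 1
  d = 3: μ(3) · 𝟙(1119/3) = -1 · 1 = -1
  d = 373: μ(373) · 𝟙(1119/373) = -1 · 1 = -1
  d = 1119: μ(1119) · 𝟙(1119/1119) = 1 · 1 = 1
Summing: (μ * 𝟙)(1119) = 1 + -1 + -1 + 1 = 0.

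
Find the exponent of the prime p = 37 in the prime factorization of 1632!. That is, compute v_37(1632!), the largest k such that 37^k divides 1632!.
v_37(1632!) = 45

Legendre's formula: v_p(n!) = Σ_{k ≥ 1} ⌊n / p^k⌋. For p = 37, n = 1632, the terms are:
  ⌊1632/37^1⌋ = ⌊1632/37⌋ = 44
  ⌊1632/37^2⌋ = ⌊1632/1369⌋ = 1
(the next term ⌊1632/37^3⌋ = 0, terminating the sum). Summing: v_37(1632!) = 44 + 1 = 45.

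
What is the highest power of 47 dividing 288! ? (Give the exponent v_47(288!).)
v_47(288!) = 6

Legendre's formula: v_p(n!) = Σ_{k ≥ 1} ⌊n / p^k⌋. For p = 47, n = 288, the terms are:
  ⌊288/47^1⌋ = ⌊288/47⌋ = 6
(the next term ⌊288/47^2⌋ = 0, terminating the sum). Summing: v_47(288!) = 6 = 6.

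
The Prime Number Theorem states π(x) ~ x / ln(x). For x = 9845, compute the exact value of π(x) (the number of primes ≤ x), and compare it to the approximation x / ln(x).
π(9845) = 1214;  x/ln(x) ≈ 1070.72;  relative error ≈ 11.80%.

Directly count primes up to 9845: π(9845) = 1214. The PNT approximation gives 9845/ln(9845) ≈ 9845/9.19472 ≈ 1070.72. Relative error (π(x) − x/ln(x)) / π(x) ≈ 11.80%; the approximation is known to undercount slightly (Li(x) is a better estimate).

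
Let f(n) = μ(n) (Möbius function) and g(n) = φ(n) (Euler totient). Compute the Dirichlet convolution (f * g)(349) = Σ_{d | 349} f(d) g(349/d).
(μ * φ)(349) = 347

Divisors of 349: [1, 349]. For each d | 349:
  d = 1: μ(1) · φ(349/1) = 1 · 348 = 348
  d = 349: μ(349) · φ(349/349) = -1 · 1 = -1
Summing: (μ * φ)(349) = 348 + -1 = 347.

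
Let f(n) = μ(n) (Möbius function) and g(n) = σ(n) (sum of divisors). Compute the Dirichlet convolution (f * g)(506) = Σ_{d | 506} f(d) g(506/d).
(μ * σ)(506) = 506

Divisors of 506: [1, 2, 11, 22, 23, 46, 253, 506]. For each d | 506:
  d = 1: μ(1) · σ(506/1) = 1 · 864 = 864
  d = 2: μ(2) · σ(506/2) = -1 · 288 = -288
  d = 11: μ(11) · σ(506/11) = -1 · 72 = -72
  d = 22: μ(22) · σ(506/22) = 1 · 24 = 24
  d = 23: μ(23) · σ(506/23) = -1 · 36 = -36
  d = 46: μ(46) · σ(506/46) = 1 · 12 = 12
  d = 253: μ(253) · σ(506/253) = 1 · 3 = 3
  d = 506: μ(506) · σ(506/506) = -1 · 1 = -1
Summing: (μ * σ)(506) = 864 + -288 + -72 + 24 + -36 + 12 + 3 + -1 = 506.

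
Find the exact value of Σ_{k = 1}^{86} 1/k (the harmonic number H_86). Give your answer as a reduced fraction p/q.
H_86 = 3698356445237207772956045432953649519/734184632222154704090370027645633600

Direct summation: H_86 = 1 + 1/2 + ... + 1/86. The least common denominator is lcm(1, ..., 86) = 8076030954443701744994070304101969600; over this denominator the numerator is 8076030954443701744994070304101969600 + 4038015477221850872497035152050984800 + 2692010318147900581664690101367323200 + 2019007738610925436248517576025492400 + 1615206190888740348998814060820393920 + 1346005159073950290832345050683661600 + 1153718707777671677856295757728852800 + 1009503869305462718124258788012746200 + 897336772715966860554896700455774400 + 807603095444370174499407030410196960 + 734184632222154704090370027645633600 + 673002579536975145416172525341830800 + 621233150341823211153390023392459200 + 576859353888835838928147878864426400 + 538402063629580116332938020273464640 + 504751934652731359062129394006373100 + 475060644379041279117298253182468800 + 448668386357983430277448350227887200 + 425054260760194828683898437057998400 + 403801547722185087249703515205098480 + 384572902592557225952098585909617600 + 367092316111077352045185013822816800 + 351131780627987032391046534960955200 + 336501289768487572708086262670915400 + 323041238177748069799762812164078784 + 310616575170911605576695011696229600 + 299112257571988953518298900151924800 + 288429676944417919464073939432213200 + 278483826015300060172209320831102400 + 269201031814790058166469010136732320 + 260517127562700056290131300132321600 + 252375967326365679531064697003186550 + 244728210740718234696790009215211200 + 237530322189520639558649126591234400 + 230743741555534335571259151545770560 + 224334193178991715138724175113943600 + 218271106876856803918758656867620800 + 212527130380097414341949218528999200 + 207077716780607737051130007797486400 + 201900773861092543624851757602549240 + 196976364742529310853513909856145600 + 192286451296278612976049292954808800 + 187814673359155854534745821025627200 + 183546158055538676022592506911408400 + 179467354543193372110979340091154880 + 175565890313993516195523267480477600 + 171830445839227696702001495831956800 + 168250644884243786354043131335457700 + 164816958253953096836613679675550400 + 161520619088874034899881406082039392 + 158353548126347093039099417727489600 + 155308287585455802788347505848114800 + 152377942536673617830076798190603200 + 149556128785994476759149450075962400 + 146836926444430940818074005529126720 + 144214838472208959732036969716106600 + 141684753586731609561299479019332800 + 139241913007650030086104660415551200 + 136881880583791554999899496679694400 + 134600515907395029083234505068366160 + 132393950072847569590066726296753600 + 130258563781350028145065650066160800 + 128190967530852408650699528636539200 + 126187983663182839765532348501593275 + 124246630068364642230678004678491840 + 122364105370359117348395004607605600 + 120537775439458234999911497076148800 + 118765161094760319779324563295617200 + 117043926875995677463682178320318400 + 115371870777767167785629575772885280 + 113746914851319742887240426818337600 + 112167096589495857569362087556971800 + 110630561019776736232795483617835200 + 109135553438428401959379328433810400 + 107680412725916023266587604054692928 + 106263565190048707170974609264499600 + 104883518888879243441481432520804800 + 103538858390303868525565003898743200 + 102228239929667110696127472203822400 + 100950386930546271812425878801274620 + 99704085857329651172766300050641600 + 98488182371264655426756954928072800 + 97301577764381948734868316916891200 + 96143225648139306488024646477404400 + 95012128875808255823459650636493760 + 93907336679577927267372910512813600 = 40681920897609285502516499762490144709, so H_86 = 40681920897609285502516499762490144709/8076030954443701744994070304101969600; reducing by gcd(40681920897609285502516499762490144709, 8076030954443701744994070304101969600) = 11 gives 3698356445237207772956045432953649519/734184632222154704090370027645633600 ≈ 5.03737. (The PNT-adjacent estimate ln(86) + γ ≈ 5.03156 matches within O(1/n).)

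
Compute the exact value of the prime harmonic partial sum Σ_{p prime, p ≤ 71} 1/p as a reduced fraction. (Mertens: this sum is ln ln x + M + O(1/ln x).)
Σ 1/p = 972416614407737400870501653/557940830126698960967415390

π(71) = 20, so the primes ≤ 71 are [2, 3, 5, 7, 11, 13, 17, 19, 23, 29, 31, 37, 41, 43, 47, 53, 59, 61, 67, 71]. Summing 1/p over these primes: 972416614407737400870501653/557940830126698960967415390 ≈ 1.7429. Mertens estimate ln ln(71) + 0.2615 ≈ 1.7114.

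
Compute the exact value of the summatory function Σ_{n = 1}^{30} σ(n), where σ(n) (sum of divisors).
Σ_{n ≤ 30} σ(n) = 762

Compute σ(n) for each 1 ≤ n ≤ 30: σ(1) = 1, σ(2) = 3, σ(3) = 4, σ(4) = 7, σ(5) = 6, σ(6) = 12, σ(7) = 8, σ(8) = 15, σ(9) = 13, σ(10) = 18, σ(11) = 12, σ(12) = 28, σ(13) = 14, σ(14) = 24, σ(15) = 24, σ(16) = 31, σ(17) = 18, σ(18) = 39, σ(19) = 20, σ(20) = 42, σ(21) = 32, σ(22) = 36, σ(23) = 24, σ(24) = 60, σ(25) = 31, σ(26) = 42, σ(27) = 40, σ(28) = 56, σ(29) = 30, σ(30) = 72. Summing all 30 values: 762. (Average order: Σ_{n ≤ x} σ(n) ~ (π²/12) x². For x = 30, (π²/12)·30² ≈ 740.22.)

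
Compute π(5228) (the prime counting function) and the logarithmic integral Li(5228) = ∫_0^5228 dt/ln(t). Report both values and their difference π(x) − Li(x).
π(5228) = 694;  Li(5228) ≈ 710.98;  π(x) − Li(x) ≈ -16.98.

Direct count of primes ≤ 5228 gives π(5228) = 694. Numerical evaluation of the logarithmic integral gives Li(5228) ≈ 710.98. The difference π(x) − Li(x) ≈ -16.98 is typically negative for small/moderate x (Li(x) overestimates), though Littlewood's theorem shows this sign changes infinitely often.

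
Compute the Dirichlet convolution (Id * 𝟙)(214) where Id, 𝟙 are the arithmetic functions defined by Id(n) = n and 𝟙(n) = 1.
(Id * 𝟙)(214) = 324

Divisors of 214: [1, 2, 107, 214]. For each d | 214:
  d = 1: Id(1) · 𝟙(214/1) = 1 · 1 = 1
  d = 2: Id(2) · 𝟙(214/2) = 2 · 1 = 2
  d = 107: Id(107) · 𝟙(214/107) = 107 · 1 = 107
  d = 214: Id(214) · 𝟙(214/214) = 214 · 1 = 214
Summing: (Id * 𝟙)(214) = 1 + 2 + 107 + 214 = 324.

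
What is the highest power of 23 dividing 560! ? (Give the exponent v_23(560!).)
v_23(560!) = 25

Legendre's formula: v_p(n!) = Σ_{k ≥ 1} ⌊n / p^k⌋. For p = 23, n = 560, the terms are:
  ⌊560/23^1⌋ = ⌊560/23⌋ = 24
  ⌊560/23^2⌋ = ⌊560/529⌋ = 1
(the next term ⌊560/23^3⌋ = 0, terminating the sum). Summing: v_23(560!) = 24 + 1 = 25.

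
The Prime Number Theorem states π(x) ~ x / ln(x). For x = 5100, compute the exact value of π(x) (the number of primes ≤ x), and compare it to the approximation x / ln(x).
π(5100) = 681;  x/ln(x) ≈ 597.40;  relative error ≈ 12.28%.

Directly count primes up to 5100: π(5100) = 681. The PNT approximation gives 5100/ln(5100) ≈ 5100/8.53700 ≈ 597.40. Relative error (π(x) − x/ln(x)) / π(x) ≈ 12.28%; the approximation is known to undercount slightly (Li(x) is a better estimate).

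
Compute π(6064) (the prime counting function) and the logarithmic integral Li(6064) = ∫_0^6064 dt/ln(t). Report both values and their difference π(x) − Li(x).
π(6064) = 790;  Li(6064) ≈ 807.77;  π(x) − Li(x) ≈ -17.77.

Direct count of primes ≤ 6064 gives π(6064) = 790. Numerical evaluation of the logarithmic integral gives Li(6064) ≈ 807.77. The difference π(x) − Li(x) ≈ -17.77 is typically negative for small/moderate x (Li(x) overestimates), though Littlewood's theorem shows this sign changes infinitely often.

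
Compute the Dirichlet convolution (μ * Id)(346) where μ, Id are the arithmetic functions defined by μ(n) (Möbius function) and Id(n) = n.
(μ * Id)(346) = 172

Divisors of 346: [1, 2, 173, 346]. For each d | 346:
  d = 1: μ(1) · Id(346/1) = 1 · 346 = 346
  d = 2: μ(2) · Id(346/2) = -1 · 173 = -173
  d = 173: μ(173) · Id(346/173) = -1 · 2 = -2
  d = 346: μ(346) · Id(346/346) = 1 · 1 = 1
Summing: (μ * Id)(346) = 346 + -173 + -2 + 1 = 172.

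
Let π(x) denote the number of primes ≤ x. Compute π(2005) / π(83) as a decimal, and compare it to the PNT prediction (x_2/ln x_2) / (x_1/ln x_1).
π(2005)/π(83) = 304/23 ≈ 13.2174;  PNT prediction ≈ 14.0390.

π(83) = 23 and π(2005) = 304, so π(2005)/π(83) ≈ 13.2174. The PNT-predicted ratio is (2005/ln(2005)) / (83/ln(83)) ≈ 14.0390. The two agree to within a few percent, as expected.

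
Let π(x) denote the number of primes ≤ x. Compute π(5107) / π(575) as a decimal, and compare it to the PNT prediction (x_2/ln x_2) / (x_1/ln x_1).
π(5107)/π(575) = 683/105 ≈ 6.5048;  PNT prediction ≈ 6.6099.

π(575) = 105 and π(5107) = 683, so π(5107)/π(575) ≈ 6.5048. The PNT-predicted ratio is (5107/ln(5107)) / (575/ln(575)) ≈ 6.6099. The two agree to within a few percent, as expected.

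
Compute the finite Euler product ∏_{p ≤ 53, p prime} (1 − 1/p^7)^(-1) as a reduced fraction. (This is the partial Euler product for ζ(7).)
∏ = 72859781352345946164271325208512748367496302513429047898775811498046799405380225394802980517015901501332936608125/72256491859259542003929080814473893559535113224475133477501839873036689289530416476883582246279412849505472872448

The primes p ≤ 53 are [2, 3, 5, 7, 11, 13, 17, 19, 23, 29, 31, 37, 41, 43, 47, 53]. For each prime, (1 − 1/p^7)^(-1) = p^7 / (p^7 − 1). The product is (1 − 1/2^7)^(-1), (1 − 1/3^7)^(-1), (1 − 1/5^7)^(-1), (1 − 1/7^7)^(-1), (1 − 1/11^7)^(-1), (1 − 1/13^7)^(-1), (1 − 1/17^7)^(-1), (1 − 1/19^7)^(-1), (1 − 1/23^7)^(-1), (1 − 1/29^7)^(-1), (1 − 1/31^7)^(-1), (1 − 1/37^7)^(-1), (1 − 1/41^7)^(-1), (1 − 1/43^7)^(-1), (1 − 1/47^7)^(-1), (1 − 1/53^7)^(-1) = ∏ p^7 / (p^7 − 1) = 72859781352345946164271325208512748367496302513429047898775811498046799405380225394802980517015901501332936608125/72256491859259542003929080814473893559535113224475133477501839873036689289530416476883582246279412849505472872448.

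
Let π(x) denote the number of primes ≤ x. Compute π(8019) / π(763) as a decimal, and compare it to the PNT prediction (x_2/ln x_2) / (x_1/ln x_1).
π(8019)/π(763) = 1010/135 ≈ 7.4815;  PNT prediction ≈ 7.7597.

π(763) = 135 and π(8019) = 1010, so π(8019)/π(763) ≈ 7.4815. The PNT-predicted ratio is (8019/ln(8019)) / (763/ln(763)) ≈ 7.7597. The two agree to within a few percent, as expected.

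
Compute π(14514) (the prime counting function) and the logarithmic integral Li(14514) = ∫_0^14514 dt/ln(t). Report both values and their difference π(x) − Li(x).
π(14514) = 1699;  Li(14514) ≈ 1726.00;  π(x) − Li(x) ≈ -27.00.

Direct count of primes ≤ 14514 gives π(14514) = 1699. Numerical evaluation of the logarithmic integral gives Li(14514) ≈ 1726.00. The difference π(x) − Li(x) ≈ -27.00 is typically negative for small/moderate x (Li(x) overestimates), though Littlewood's theorem shows this sign changes infinitely often.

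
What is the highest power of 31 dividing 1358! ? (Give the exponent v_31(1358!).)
v_31(1358!) = 44

Legendre's formula: v_p(n!) = Σ_{k ≥ 1} ⌊n / p^k⌋. For p = 31, n = 1358, the terms are:
  ⌊1358/31^1⌋ = ⌊1358/31⌋ = 43
  ⌊1358/31^2⌋ = ⌊1358/961⌋ = 1
(the next term ⌊1358/31^3⌋ = 0, terminating the sum). Summing: v_31(1358!) = 43 + 1 = 44.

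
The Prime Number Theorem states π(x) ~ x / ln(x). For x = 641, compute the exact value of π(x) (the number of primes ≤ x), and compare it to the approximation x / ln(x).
π(641) = 116;  x/ln(x) ≈ 99.18;  relative error ≈ 14.50%.

Directly count primes up to 641: π(641) = 116. The PNT approximation gives 641/ln(641) ≈ 641/6.46303 ≈ 99.18. Relative error (π(x) − x/ln(x)) / π(x) ≈ 14.50%; the approximation is known to undercount slightly (Li(x) is a better estimate).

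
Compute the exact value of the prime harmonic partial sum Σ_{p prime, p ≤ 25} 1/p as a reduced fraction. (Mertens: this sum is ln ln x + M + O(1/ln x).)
Σ 1/p = 334406399/223092870

π(25) = 9, so the primes ≤ 25 are [2, 3, 5, 7, 11, 13, 17, 19, 23]. Summing 1/p over these primes: 334406399/223092870 ≈ 1.4990. Mertens estimate ln ln(25) + 0.2615 ≈ 1.4305.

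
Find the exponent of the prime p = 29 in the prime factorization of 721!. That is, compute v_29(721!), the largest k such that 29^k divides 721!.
v_29(721!) = 24

Legendre's formula: v_p(n!) = Σ_{k ≥ 1} ⌊n / p^k⌋. For p = 29, n = 721, the terms are:
  ⌊721/29^1⌋ = ⌊721/29⌋ = 24
(the next term ⌊721/29^2⌋ = 0, terminating the sum). Summing: v_29(721!) = 24 = 24.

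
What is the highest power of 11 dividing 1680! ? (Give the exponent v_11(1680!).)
v_11(1680!) = 166

Legendre's formula: v_p(n!) = Σ_{k ≥ 1} ⌊n / p^k⌋. For p = 11, n = 1680, the terms are:
  ⌊1680/11^1⌋ = ⌊1680/11⌋ = 152
  ⌊1680/11^2⌋ = ⌊1680/121⌋ = 13
  ⌊1680/11^3⌋ = ⌊1680/1331⌋ = 1
(the next term ⌊1680/11^4⌋ = 0, terminating the sum). Summing: v_11(1680!) = 152 + 13 + 1 = 166.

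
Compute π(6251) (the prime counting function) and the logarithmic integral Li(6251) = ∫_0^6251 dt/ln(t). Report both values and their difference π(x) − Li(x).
π(6251) = 812;  Li(6251) ≈ 829.20;  π(x) − Li(x) ≈ -17.20.

Direct count of primes ≤ 6251 gives π(6251) = 812. Numerical evaluation of the logarithmic integral gives Li(6251) ≈ 829.20. The difference π(x) − Li(x) ≈ -17.20 is typically negative for small/moderate x (Li(x) overestimates), though Littlewood's theorem shows this sign changes infinitely often.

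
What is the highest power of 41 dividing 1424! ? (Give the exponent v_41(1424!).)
v_41(1424!) = 34

Legendre's formula: v_p(n!) = Σ_{k ≥ 1} ⌊n / p^k⌋. For p = 41, n = 1424, the terms are:
  ⌊1424/41^1⌋ = ⌊1424/41⌋ = 34
(the next term ⌊1424/41^2⌋ = 0, terminating the sum). Summing: v_41(1424!) = 34 = 34.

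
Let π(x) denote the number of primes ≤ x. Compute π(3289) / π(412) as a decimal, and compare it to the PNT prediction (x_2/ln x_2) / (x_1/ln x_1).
π(3289)/π(412) = 462/80 ≈ 5.7750;  PNT prediction ≈ 5.9353.

π(412) = 80 and π(3289) = 462, so π(3289)/π(412) ≈ 5.7750. The PNT-predicted ratio is (3289/ln(3289)) / (412/ln(412)) ≈ 5.9353. The two agree to within a few percent, as expected.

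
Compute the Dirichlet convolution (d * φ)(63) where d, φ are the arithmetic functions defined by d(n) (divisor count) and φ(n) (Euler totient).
(d * φ)(63) = 104

Divisors of 63: [1, 3, 7, 9, 21, 63]. For each d | 63:
  d = 1: d(1) · φ(63/1) = 1 · 36 = 36
  d = 3: d(3) · φ(63/3) = 2 · 12 = 24
  d = 7: d(7) · φ(63/7) = 2 · 6 = 12
  d = 9: d(9) · φ(63/9) = 3 · 6 = 18
  d = 21: d(21) · φ(63/21) = 4 · 2 = 8
  d = 63: d(63) · φ(63/63) = 6 · 1 = 6
Summing: (d * φ)(63) = 36 + 24 + 12 + 18 + 8 + 6 = 104.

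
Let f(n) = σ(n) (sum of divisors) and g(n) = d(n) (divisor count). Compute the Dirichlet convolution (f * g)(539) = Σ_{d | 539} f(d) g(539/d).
(σ * d)(539) = 1064

Divisors of 539: [1, 7, 11, 49, 77, 539]. For each d | 539:
  d = 1: σ(1) · d(539/1) = 1 · 6 = 6
  d = 7: σ(7) · d(539/7) = 8 · 4 = 32
  d = 11: σ(11) · d(539/11) = 12 · 3 = 36
  d = 49: σ(49) · d(539/49) = 57 · 2 = 114
  d = 77: σ(77) · d(539/77) = 96 · 2 = 192
  d = 539: σ(539) · d(539/539) = 684 · 1 = 684
Summing: (σ * d)(539) = 6 + 32 + 36 + 114 + 192 + 684 = 1064.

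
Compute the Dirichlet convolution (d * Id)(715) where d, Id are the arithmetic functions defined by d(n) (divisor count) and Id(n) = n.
(d * Id)(715) = 1365

Divisors of 715: [1, 5, 11, 13, 55, 65, 143, 715]. For each d | 715:
  d = 1: d(1) · Id(715/1) = 1 · 715 = 715
  d = 5: d(5) · Id(715/5) = 2 · 143 = 286
  d = 11: d(11) · Id(715/11) = 2 · 65 = 130
  d = 13: d(13) · Id(715/13) = 2 · 55 = 110
  d = 55: d(55) · Id(715/55) = 4 · 13 = 52
  d = 65: d(65) · Id(715/65) = 4 · 11 = 44
  d = 143: d(143) · Id(715/143) = 4 · 5 = 20
  d = 715: d(715) · Id(715/715) = 8 · 1 = 8
Summing: (d * Id)(715) = 715 + 286 + 130 + 110 + 52 + 44 + 20 + 8 = 1365.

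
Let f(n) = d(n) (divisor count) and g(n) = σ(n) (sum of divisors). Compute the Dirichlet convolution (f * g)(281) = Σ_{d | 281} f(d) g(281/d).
(d * σ)(281) = 284

Divisors of 281: [1, 281]. For each d | 281:
  d = 1: d(1) · σ(281/1) = 1 · 282 = 282
  d = 281: d(281) · σ(281/281) = 2 · 1 = 2
Summing: (d * σ)(281) = 282 + 2 = 284.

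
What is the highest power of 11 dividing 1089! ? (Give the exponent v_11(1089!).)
v_11(1089!) = 108

Legendre's formula: v_p(n!) = Σ_{k ≥ 1} ⌊n / p^k⌋. For p = 11, n = 1089, the terms are:
  ⌊1089/11^1⌋ = ⌊1089/11⌋ = 99
  ⌊1089/11^2⌋ = ⌊1089/121⌋ = 9
(the next term ⌊1089/11^3⌋ = 0, terminating the sum). Summing: v_11(1089!) = 99 + 9 = 108.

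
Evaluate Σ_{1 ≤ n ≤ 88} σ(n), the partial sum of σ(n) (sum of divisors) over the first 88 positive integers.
Σ_{n ≤ 88} σ(n) = 6409

Compute σ(n) for each 1 ≤ n ≤ 88: σ(1) = 1, σ(2) = 3, σ(3) = 4, σ(4) = 7, σ(5) = 6, σ(6) = 12, σ(7) = 8, σ(8) = 15, σ(9) = 13, σ(10) = 18, σ(11) = 12, σ(12) = 28, σ(13) = 14, σ(14) = 24, σ(15) = 24, σ(16) = 31, σ(17) = 18, σ(18) = 39, σ(19) = 20, σ(20) = 42, σ(21) = 32, σ(22) = 36, σ(23) = 24, σ(24) = 60, σ(25) = 31, σ(26) = 42, σ(27) = 40, σ(28) = 56, σ(29) = 30, σ(30) = 72, σ(31) = 32, σ(32) = 63, σ(33) = 48, σ(34) = 54, σ(35) = 48, σ(36) = 91, σ(37) = 38, σ(38) = 60, σ(39) = 56, σ(40) = 90, σ(41) = 42, σ(42) = 96, σ(43) = 44, σ(44) = 84, σ(45) = 78, σ(46) = 72, σ(47) = 48, σ(48) = 124, σ(49) = 57, σ(50) = 93, σ(51) = 72, σ(52) = 98, σ(53) = 54, σ(54) = 120, σ(55) = 72, σ(56) = 120, σ(57) = 80, σ(58) = 90, σ(59) = 60, σ(60) = 168, σ(61) = 62, σ(62) = 96, σ(63) = 104, σ(64) = 127, σ(65) = 84, σ(66) = 144, σ(67) = 68, σ(68) = 126, σ(69) = 96, σ(70) = 144, σ(71) = 72, σ(72) = 195, σ(73) = 74, σ(74) = 114, σ(75) = 124, σ(76) = 140, σ(77) = 96, σ(78) = 168, σ(79) = 80, σ(80) = 186, σ(81) = 121, σ(82) = 126, σ(83) = 84, σ(84) = 224, σ(85) = 108, σ(86) = 132, σ(87) = 120, σ(88) = 180. Summing all 88 values: 6409. (Average order: Σ_{n ≤ x} σ(n) ~ (π²/12) x². For x = 88, (π²/12)·88² ≈ 6369.18.)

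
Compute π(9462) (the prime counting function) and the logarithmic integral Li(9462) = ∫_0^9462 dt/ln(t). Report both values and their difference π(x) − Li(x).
π(9462) = 1171;  Li(9462) ≈ 1187.55;  π(x) − Li(x) ≈ -16.55.

Direct count of primes ≤ 9462 gives π(9462) = 1171. Numerical evaluation of the logarithmic integral gives Li(9462) ≈ 1187.55. The difference π(x) − Li(x) ≈ -16.55 is typically negative for small/moderate x (Li(x) overestimates), though Littlewood's theorem shows this sign changes infinitely often.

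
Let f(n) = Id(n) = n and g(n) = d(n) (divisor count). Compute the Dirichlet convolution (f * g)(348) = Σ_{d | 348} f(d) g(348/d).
(Id * d)(348) = 1705

Divisors of 348: [1, 2, 3, 4, 6, 12, 29, 58, 87, 116, 174, 348]. For each d | 348:
  d = 1: Id(1) · d(348/1) = 1 · 12 = 12
  d = 2: Id(2) · d(348/2) = 2 · 8 = 16
  d = 3: Id(3) · d(348/3) = 3 · 6 = 18
  d = 4: Id(4) · d(348/4) = 4 · 4 = 16
  d = 6: Id(6) · d(348/6) = 6 · 4 = 24
  d = 12: Id(12) · d(348/12) = 12 · 2 = 24
  d = 29: Id(29) · d(348/29) = 29 · 6 = 174
  d = 58: Id(58) · d(348/58) = 58 · 4 = 232
  d = 87: Id(87) · d(348/87) = 87 · 3 = 261
  d = 116: Id(116) · d(348/116) = 116 · 2 = 232
  d = 174: Id(174) · d(348/174) = 174 · 2 = 348
  d = 348: Id(348) · d(348/348) = 348 · 1 = 348
Summing: (Id * d)(348) = 12 + 16 + 18 + 16 + 24 + 24 + 174 + 232 + 261 + 232 + 348 + 348 = 1705.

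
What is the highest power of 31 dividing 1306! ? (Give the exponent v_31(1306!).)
v_31(1306!) = 43

Legendre's formula: v_p(n!) = Σ_{k ≥ 1} ⌊n / p^k⌋. For p = 31, n = 1306, the terms are:
  ⌊1306/31^1⌋ = ⌊1306/31⌋ = 42
  ⌊1306/31^2⌋ = ⌊1306/961⌋ = 1
(the next term ⌊1306/31^3⌋ = 0, terminating the sum). Summing: v_31(1306!) = 42 + 1 = 43.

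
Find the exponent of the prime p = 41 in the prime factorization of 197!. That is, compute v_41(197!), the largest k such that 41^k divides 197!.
v_41(197!) = 4

Legendre's formula: v_p(n!) = Σ_{k ≥ 1} ⌊n / p^k⌋. For p = 41, n = 197, the terms are:
  ⌊197/41^1⌋ = ⌊197/41⌋ = 4
(the next term ⌊197/41^2⌋ = 0, terminating the sum). Summing: v_41(197!) = 4 = 4.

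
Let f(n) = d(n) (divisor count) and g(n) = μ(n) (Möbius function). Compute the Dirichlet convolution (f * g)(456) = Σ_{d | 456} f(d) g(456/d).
(d * μ)(456) = 1

Divisors of 456: [1, 2, 3, 4, 6, 8, 12, 19, 24, 38, 57, 76, 114, 152, 228, 456]. For each d | 456:
  d = 1: d(1) · μ(456/1) = 1 · 0 = 0
  d = 2: d(2) · μ(456/2) = 2 · 0 = 0
  d = 3: d(3) · μ(456/3) = 2 · 0 = 0
  d = 4: d(4) · μ(456/4) = 3 · -1 = -3
  d = 6: d(6) · μ(456/6) = 4 · 0 = 0
  d = 8: d(8) · μ(456/8) = 4 · 1 = 4
  d = 12: d(12) · μ(456/12) = 6 · 1 = 6
  d = 19: d(19) · μ(456/19) = 2 · 0 = 0
  d = 24: d(24) · μ(456/24) = 8 · -1 = -8
  d = 38: d(38) · μ(456/38) = 4 · 0 = 0
  d = 57: d(57) · μ(456/57) = 4 · 0 = 0
  d = 76: d(76) · μ(456/76) = 6 · 1 = 6
  d = 114: d(114) · μ(456/114) = 8 · 0 = 0
  d = 152: d(152) · μ(456/152) = 8 · -1 = -8
  d = 228: d(228) · μ(456/228) = 12 · -1 = -12
  d = 456: d(456) · μ(456/456) = 16 · 1 = 16
Summing: (d * μ)(456) = 0 + 0 + 0 + -3 + 0 + 4 + 6 + 0 + -8 + 0 + 0 + 6 + 0 + -8 + -12 + 16 = 1.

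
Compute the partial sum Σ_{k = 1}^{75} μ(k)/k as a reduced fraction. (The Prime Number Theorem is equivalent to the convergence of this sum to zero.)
Σ μ(k)/k = -7431196043498463691814948/581852579989271773580304621

Values of μ(k) for 1 ≤ k ≤ 75: μ(1) = 1, μ(2) = -1, μ(3) = -1, μ(5) = -1, μ(6) = 1, μ(7) = -1, μ(10) = 1, μ(11) = -1, μ(13) = -1, μ(14) = 1, μ(15) = 1, μ(17) = -1, μ(19) = -1, μ(21) = 1, μ(22) = 1, μ(23) = -1, μ(26) = 1, μ(29) = -1, μ(30) = -1, μ(31) = -1, μ(33) = 1, μ(34) = 1, μ(35) = 1, μ(37) = -1, μ(38) = 1, μ(39) = 1, μ(41) = -1, μ(42) = -1, μ(43) = -1, μ(46) = 1, μ(47) = -1, μ(51) = 1, μ(53) = -1, μ(55) = 1, μ(57) = 1, μ(58) = 1, μ(59) = -1, μ(61) = -1, μ(62) = 1, μ(65) = 1, μ(66) = -1, μ(67) = -1, μ(69) = 1, μ(70) = -1, μ(71) = -1, μ(73) = -1, μ(74) = 1, with μ = 0 on non-squarefree integers. Summing μ(k)/k for k where μ(k) ≠ 0 gives -7431196043498463691814948/581852579989271773580304621 ≈ -0.0128. (PNT ⟺ this sum → 0 as n → ∞.)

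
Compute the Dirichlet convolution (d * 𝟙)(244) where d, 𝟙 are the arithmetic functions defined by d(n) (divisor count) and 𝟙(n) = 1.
(d * 𝟙)(244) = 18

Divisors of 244: [1, 2, 4, 61, 122, 244]. For each d | 244:
  d = 1: d(1) · 𝟙(244/1) = 1 · 1 = 1
  d = 2: d(2) · 𝟙(244/2) = 2 · 1 = 2
  d = 4: d(4) · 𝟙(244/4) = 3 · 1 = 3
  d = 61: d(61) · 𝟙(244/61) = 2 · 1 = 2
  d = 122: d(122) · 𝟙(244/122) = 4 · 1 = 4
  d = 244: d(244) · 𝟙(244/244) = 6 · 1 = 6
Summing: (d * 𝟙)(244) = 1 + 2 + 3 + 2 + 4 + 6 = 18.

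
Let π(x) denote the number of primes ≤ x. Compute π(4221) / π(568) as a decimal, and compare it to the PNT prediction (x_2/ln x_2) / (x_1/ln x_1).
π(4221)/π(568) = 578/103 ≈ 5.6117;  PNT prediction ≈ 5.6458.

π(568) = 103 and π(4221) = 578, so π(4221)/π(568) ≈ 5.6117. The PNT-predicted ratio is (4221/ln(4221)) / (568/ln(568)) ≈ 5.6458. The two agree to within a few percent, as expected.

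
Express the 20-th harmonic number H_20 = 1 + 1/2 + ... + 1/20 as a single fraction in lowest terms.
H_20 = 55835135/15519504

Direct summation: H_20 = 1 + 1/2 + ... + 1/20. The least common denominator is lcm(1, ..., 20) = 232792560; over this denominator the numerator is 232792560 + 116396280 + 77597520 + 58198140 + 46558512 + 38798760 + 33256080 + 29099070 + 25865840 + 23279256 + 21162960 + 19399380 + 17907120 + 16628040 + 15519504 + 14549535 + 13693680 + 12932920 + 12252240 + 11639628 = 837527025, so H_20 = 837527025/232792560; reducing by gcd(837527025, 232792560) = 15 gives 55835135/15519504 ≈ 3.59774. (The PNT-adjacent estimate ln(20) + γ ≈ 3.57295 matches within O(1/n).)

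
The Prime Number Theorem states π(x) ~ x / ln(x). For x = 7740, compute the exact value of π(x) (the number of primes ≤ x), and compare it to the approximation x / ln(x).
π(7740) = 981;  x/ln(x) ≈ 864.40;  relative error ≈ 11.89%.

Directly count primes up to 7740: π(7740) = 981. The PNT approximation gives 7740/ln(7740) ≈ 7740/8.95416 ≈ 864.40. Relative error (π(x) − x/ln(x)) / π(x) ≈ 11.89%; the approximation is known to undercount slightly (Li(x) is a better estimate).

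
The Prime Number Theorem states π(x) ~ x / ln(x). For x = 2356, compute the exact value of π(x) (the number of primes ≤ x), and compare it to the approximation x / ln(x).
π(2356) = 349;  x/ln(x) ≈ 303.42;  relative error ≈ 13.06%.

Directly count primes up to 2356: π(2356) = 349. The PNT approximation gives 2356/ln(2356) ≈ 2356/7.76472 ≈ 303.42. Relative error (π(x) − x/ln(x)) / π(x) ≈ 13.06%; the approximation is known to undercount slightly (Li(x) is a better estimate).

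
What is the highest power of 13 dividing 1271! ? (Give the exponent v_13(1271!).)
v_13(1271!) = 104

Legendre's formula: v_p(n!) = Σ_{k ≥ 1} ⌊n / p^k⌋. For p = 13, n = 1271, the terms are:
  ⌊1271/13^1⌋ = ⌊1271/13⌋ = 97
  ⌊1271/13^2⌋ = ⌊1271/169⌋ = 7
(the next term ⌊1271/13^3⌋ = 0, terminating the sum). Summing: v_13(1271!) = 97 + 7 = 104.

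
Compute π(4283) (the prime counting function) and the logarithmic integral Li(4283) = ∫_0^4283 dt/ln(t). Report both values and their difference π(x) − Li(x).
π(4283) = 588;  Li(4283) ≈ 599.34;  π(x) − Li(x) ≈ -11.34.

Direct count of primes ≤ 4283 gives π(4283) = 588. Numerical evaluation of the logarithmic integral gives Li(4283) ≈ 599.34. The difference π(x) − Li(x) ≈ -11.34 is typically negative for small/moderate x (Li(x) overestimates), though Littlewood's theorem shows this sign changes infinitely often.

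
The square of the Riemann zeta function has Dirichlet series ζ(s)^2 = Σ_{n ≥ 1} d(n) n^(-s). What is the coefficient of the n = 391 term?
d(391) = 4

ζ(s)^2 = (Σ 1/m^s)(Σ 1/k^s). The coefficient of 1/n^s in the product is the number of ordered pairs (m, k) with mk = n, which equals d(n). For n = 391, divisors are [1, 17, 23, 391], so d(391) = 4.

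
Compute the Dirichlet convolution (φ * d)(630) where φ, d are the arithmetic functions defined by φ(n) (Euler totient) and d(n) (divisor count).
(φ * d)(630) = 1872

Divisors of 630: [1, 2, 3, 5, 6, 7, 9, 10, 14, 15, 18, 21, 30, 35, 42, 45, 63, 70, 90, 105, 126, 210, 315, 630]. For each d | 630:
  d = 1: φ(1) · d(630/1) = 1 · 24 = 24
  d = 2: φ(2) · d(630/2) = 1 · 12 = 12
  d = 3: φ(3) · d(630/3) = 2 · 16 = 32
  d = 5: φ(5) · d(630/5) = 4 · 12 = 48
  d = 6: φ(6) · d(630/6) = 2 · 8 = 16
  d = 7: φ(7) · d(630/7) = 6 · 12 = 72
  d = 9: φ(9) · d(630/9) = 6 · 8 = 48
  d = 10: φ(10) · d(630/10) = 4 · 6 = 24
  d = 14: φ(14) · d(630/14) = 6 · 6 = 36
  d = 15: φ(15) · d(630/15) = 8 · 8 = 64
  d = 18: φ(18) · d(630/18) = 6 · 4 = 24
  d = 21: φ(21) · d(630/21) = 12 · 8 = 96
  d = 30: φ(30) · d(630/30) = 8 · 4 = 32
  d = 35: φ(35) · d(630/35) = 24 · 6 = 144
  d = 42: φ(42) · d(630/42) = 12 · 4 = 48
  d = 45: φ(45) · d(630/45) = 24 · 4 = 96
  d = 63: φ(63) · d(630/63) = 36 · 4 = 144
  d = 70: φ(70) · d(630/70) = 24 · 3 = 72
  d = 90: φ(90) · d(630/90) = 24 · 2 = 48
  d = 105: φ(105) · d(630/105) = 48 · 4 = 192
  d = 126: φ(126) · d(630/126) = 36 · 2 = 72
  d = 210: φ(210) · d(630/210) = 48 · 2 = 96
  d = 315: φ(315) · d(630/315) = 144 · 2 = 288
  d = 630: φ(630) · d(630/630) = 144 · 1 = 144
Summing: (φ * d)(630) = 24 + 12 + 32 + 48 + 16 + 72 + 48 + 24 + 36 + 64 + 24 + 96 + 32 + 144 + 48 + 96 + 144 + 72 + 48 + 192 + 72 + 96 + 288 + 144 = 1872.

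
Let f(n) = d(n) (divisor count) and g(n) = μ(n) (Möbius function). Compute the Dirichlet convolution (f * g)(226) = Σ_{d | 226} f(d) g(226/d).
(d * μ)(226) = 1

Divisors of 226: [1, 2, 113, 226]. For each d | 226:
  d = 1: d(1) · μ(226/1) = 1 · 1 = 1
  d = 2: d(2) · μ(226/2) = 2 · -1 = -2
  d = 113: d(113) · μ(226/113) = 2 · -1 = -2
  d = 226: d(226) · μ(226/226) = 4 · 1 = 4
Summing: (d * μ)(226) = 1 + -2 + -2 + 4 = 1.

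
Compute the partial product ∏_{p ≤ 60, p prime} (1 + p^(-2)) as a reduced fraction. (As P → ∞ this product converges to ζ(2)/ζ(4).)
∏ = 18792194413340635040000000000/12404819654958314061063105597

The primes p ≤ 60 are [2, 3, 5, 7, 11, 13, 17, 19, 23, 29, 31, 37, 41, 43, 47, 53, 59]. For each, (1 + 1/p^2) = (p^2 + 1)/p^2. Multiplying these fractions over p ∈ [2, 3, 5, 7, 11, 13, 17, 19, 23, 29, 31, 37, 41, 43, 47, 53, 59] gives 18792194413340635040000000000/12404819654958314061063105597. (In the limit P → ∞ this tends to ζ(2)/ζ(4).)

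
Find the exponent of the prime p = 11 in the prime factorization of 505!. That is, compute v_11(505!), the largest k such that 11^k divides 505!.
v_11(505!) = 49

Legendre's formula: v_p(n!) = Σ_{k ≥ 1} ⌊n / p^k⌋. For p = 11, n = 505, the terms are:
  ⌊505/11^1⌋ = ⌊505/11⌋ = 45
  ⌊505/11^2⌋ = ⌊505/121⌋ = 4
(the next term ⌊505/11^3⌋ = 0, terminating the sum). Summing: v_11(505!) = 45 + 4 = 49.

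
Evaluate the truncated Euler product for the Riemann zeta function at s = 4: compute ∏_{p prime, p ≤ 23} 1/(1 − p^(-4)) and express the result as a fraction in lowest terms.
∏ = 179711034607426083154393/166042662475294310400000

The primes p ≤ 23 are [2, 3, 5, 7, 11, 13, 17, 19, 23]. For each prime, (1 − 1/p^4)^(-1) = p^4 / (p^4 − 1). The product is (1 − 1/2^4)^(-1), (1 − 1/3^4)^(-1), (1 − 1/5^4)^(-1), (1 − 1/7^4)^(-1), (1 − 1/11^4)^(-1), (1 − 1/13^4)^(-1), (1 − 1/17^4)^(-1), (1 − 1/19^4)^(-1), (1 − 1/23^4)^(-1) = ∏ p^4 / (p^4 − 1) = 179711034607426083154393/166042662475294310400000.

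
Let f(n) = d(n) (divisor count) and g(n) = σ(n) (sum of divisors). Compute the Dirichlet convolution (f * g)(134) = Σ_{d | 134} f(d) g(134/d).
(d * σ)(134) = 350

Divisors of 134: [1, 2, 67, 134]. For each d | 134:
  d = 1: d(1) · σ(134/1) = 1 · 204 = 204
  d = 2: d(2) · σ(134/2) = 2 · 68 = 136
  d = 67: d(67) · σ(134/67) = 2 · 3 = 6
  d = 134: d(134) · σ(134/134) = 4 · 1 = 4
Summing: (d * σ)(134) = 204 + 136 + 6 + 4 = 350.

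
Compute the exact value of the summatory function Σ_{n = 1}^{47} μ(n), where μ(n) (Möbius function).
Σ_{n ≤ 47} μ(n) = -3

Compute μ(n) for each 1 ≤ n ≤ 47: μ(1) = 1, μ(2) = -1, μ(3) = -1, μ(4) = 0, μ(5) = -1, μ(6) = 1, μ(7) = -1, μ(8) = 0, μ(9) = 0, μ(10) = 1, μ(11) = -1, μ(12) = 0, μ(13) = -1, μ(14) = 1, μ(15) = 1, μ(16) = 0, μ(17) = -1, μ(18) = 0, μ(19) = -1, μ(20) = 0, μ(21) = 1, μ(22) = 1, μ(23) = -1, μ(24) = 0, μ(25) = 0, μ(26) = 1, μ(27) = 0, μ(28) = 0, μ(29) = -1, μ(30) = -1, μ(31) = -1, μ(32) = 0, μ(33) = 1, μ(34) = 1, μ(35) = 1, μ(36) = 0, μ(37) = -1, μ(38) = 1, μ(39) = 1, μ(40) = 0, μ(41) = -1, μ(42) = -1, μ(43) = -1, μ(44) = 0, μ(45) = 0, μ(46) = 1, μ(47) = -1. Summing all 47 values: -3. (Mertens function M(x) = Σ_{n ≤ x} μ(n); on average M(x) should be small (PNT ⟺ M(x) = o(x)).)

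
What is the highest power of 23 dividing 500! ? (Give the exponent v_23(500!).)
v_23(500!) = 21

Legendre's formula: v_p(n!) = Σ_{k ≥ 1} ⌊n / p^k⌋. For p = 23, n = 500, the terms are:
  ⌊500/23^1⌋ = ⌊500/23⌋ = 21
(the next term ⌊500/23^2⌋ = 0, terminating the sum). Summing: v_23(500!) = 21 = 21.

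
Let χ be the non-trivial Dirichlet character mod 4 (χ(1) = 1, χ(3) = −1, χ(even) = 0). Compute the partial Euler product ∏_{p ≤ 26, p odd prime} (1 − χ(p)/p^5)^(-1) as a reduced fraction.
∏ = 19221914719363107239019289471588875/19296053991287416836128860852453376

The odd primes p ≤ 26 are [3, 5, 7, 11, 13, 17, 19, 23]. For each, χ(p) = 1 if p ≡ 1 mod 4, χ(p) = −1 if p ≡ 3 mod 4. Taking (1 − χ(p)/p^5)^(-1) = p^5/(p^5 − χ(p)): (1 − (-1)/3^5)^(-1) · (1 − (1)/5^5)^(-1) · (1 − (-1)/7^5)^(-1) · (1 − (-1)/11^5)^(-1) · (1 − (1)/13^5)^(-1) · (1 − (1)/17^5)^(-1) · (1 − (-1)/19^5)^(-1) · (1 − (-1)/23^5)^(-1) = 19221914719363107239019289471588875/19296053991287416836128860852453376.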